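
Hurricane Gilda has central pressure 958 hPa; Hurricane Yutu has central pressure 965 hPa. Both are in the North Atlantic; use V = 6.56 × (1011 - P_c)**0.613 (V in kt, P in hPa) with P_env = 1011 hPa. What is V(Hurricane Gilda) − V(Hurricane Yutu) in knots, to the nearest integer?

6 kt

Hurricane Gilda: ΔP = 53; V ≈ 6.56 × 53^0.613 ≈ 74.80 kt.
Hurricane Yutu: ΔP = 46; V ≈ 6.56 × 46^0.613 ≈ 68.58 kt.
Difference ≈ 74.80 − 68.58 = 6.22 → 6 kt.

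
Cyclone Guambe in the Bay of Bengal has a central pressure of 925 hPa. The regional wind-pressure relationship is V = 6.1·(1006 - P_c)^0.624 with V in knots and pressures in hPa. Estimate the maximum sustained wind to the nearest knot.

95 kt

ΔP = 1006 − 925 = 81 hPa.
81^0.624 ≈ 15.520.
V ≈ 6.1 × 15.520 ≈ 94.7 kt.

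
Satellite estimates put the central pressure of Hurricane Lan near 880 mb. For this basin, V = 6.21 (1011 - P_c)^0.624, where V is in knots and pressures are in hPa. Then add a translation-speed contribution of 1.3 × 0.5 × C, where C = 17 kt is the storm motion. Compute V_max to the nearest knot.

141 kt

ΔP = 1011 − 880 = 131 mb.
131^0.624 ≈ 20.950.
V ≈ 6.21 × 20.950 ≈ 130.1 kt.
Translation term: 1.3 × 0.5 × 17 = 11.05 kt.
Corrected V ≈ 141.15 kt → 141 kt.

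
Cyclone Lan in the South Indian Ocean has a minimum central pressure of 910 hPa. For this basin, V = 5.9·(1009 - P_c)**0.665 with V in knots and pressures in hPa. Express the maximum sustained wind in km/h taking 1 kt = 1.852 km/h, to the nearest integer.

232 km/h

ΔP = 1009 − 910 = 99 hPa.
V ≈ 5.9 × 99^0.665 = 5.9 × 21.237 ≈ 125.300 kt.
125.300 × 1.852 ≈ 232.05 km/h → 232 km/h.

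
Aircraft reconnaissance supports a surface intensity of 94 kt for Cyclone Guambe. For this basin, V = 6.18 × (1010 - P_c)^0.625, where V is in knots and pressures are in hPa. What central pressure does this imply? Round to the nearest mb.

ΔP = (V / 6.18)^(1/0.625) = (94/6.18)^1.600.
94/6.18 = 15.210; 15.210^1.600 ≈ 77.88 mb.
P_c = 1010 − 77.88 = 932.12 ≈ 932 mb.

932 mb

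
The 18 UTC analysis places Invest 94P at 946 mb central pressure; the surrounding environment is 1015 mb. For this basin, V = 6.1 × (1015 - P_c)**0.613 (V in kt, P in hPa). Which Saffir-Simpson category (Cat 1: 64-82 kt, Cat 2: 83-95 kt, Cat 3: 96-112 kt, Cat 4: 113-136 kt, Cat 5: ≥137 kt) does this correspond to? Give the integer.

ΔP = 1015 − 946 = 69 mb.
V ≈ 6.1 × 69^0.613 = 6.1 × 13.40 ≈ 82 kt.
82 kt falls in the Category 1 band.

1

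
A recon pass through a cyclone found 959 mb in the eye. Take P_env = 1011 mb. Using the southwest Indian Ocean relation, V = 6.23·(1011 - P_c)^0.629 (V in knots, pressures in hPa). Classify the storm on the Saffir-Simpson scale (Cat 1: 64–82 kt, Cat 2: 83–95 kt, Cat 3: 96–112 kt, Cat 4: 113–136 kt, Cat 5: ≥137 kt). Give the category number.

ΔP = 1011 − 959 = 52 mb.
V ≈ 6.23 × 52^0.629 = 6.23 × 12.01 ≈ 75 kt.
75 kt falls in the Category 1 band.

1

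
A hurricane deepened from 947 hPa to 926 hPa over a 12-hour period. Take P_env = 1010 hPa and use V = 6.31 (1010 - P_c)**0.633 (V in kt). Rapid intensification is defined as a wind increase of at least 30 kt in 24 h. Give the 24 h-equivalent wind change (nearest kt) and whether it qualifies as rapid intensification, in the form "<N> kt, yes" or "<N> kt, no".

35 kt, yes

V₁: ΔP = 63, V ≈ 6.31 × 63^0.633 ≈ 86.90 kt.
V₂: ΔP = 84, V ≈ 6.31 × 84^0.633 ≈ 104.26 kt.
ΔV over 12 h = 17.36 kt → 24 h equivalent = 17.36 × 24/12 ≈ 34.72 kt.
35 kt ≥ 30 kt ⇒ rapid intensification.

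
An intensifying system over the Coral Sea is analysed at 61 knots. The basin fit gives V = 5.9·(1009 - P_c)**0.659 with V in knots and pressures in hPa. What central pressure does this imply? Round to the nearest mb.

974 mb

ΔP = (V / 5.9)^(1/0.659) = (61/5.9)^1.517.
61/5.9 = 10.339; 10.339^1.517 ≈ 34.63 mb.
P_c = 1009 − 34.63 = 974.37 ≈ 974 mb.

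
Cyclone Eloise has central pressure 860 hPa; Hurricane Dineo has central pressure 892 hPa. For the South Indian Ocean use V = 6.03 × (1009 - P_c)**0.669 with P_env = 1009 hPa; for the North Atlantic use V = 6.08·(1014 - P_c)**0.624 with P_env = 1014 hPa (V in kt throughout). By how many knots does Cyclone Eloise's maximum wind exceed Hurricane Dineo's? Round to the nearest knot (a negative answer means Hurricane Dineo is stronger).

Cyclone Eloise: ΔP = 149; V ≈ 6.03 × 149^0.669 ≈ 171.47 kt.
Hurricane Dineo: ΔP = 122; V ≈ 6.08 × 122^0.624 ≈ 121.84 kt.
Difference ≈ 171.47 − 121.84 = 49.63 → 50 kt.

50 kt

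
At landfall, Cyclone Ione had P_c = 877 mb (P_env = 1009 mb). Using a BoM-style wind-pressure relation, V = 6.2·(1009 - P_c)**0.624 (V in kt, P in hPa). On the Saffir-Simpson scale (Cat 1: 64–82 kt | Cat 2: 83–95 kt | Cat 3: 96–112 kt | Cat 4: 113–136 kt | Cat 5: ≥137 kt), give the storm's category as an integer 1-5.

ΔP = 1009 − 877 = 132 mb.
V ≈ 6.2 × 132^0.624 = 6.2 × 21.05 ≈ 131 kt.
131 kt falls in the Category 4 band.

4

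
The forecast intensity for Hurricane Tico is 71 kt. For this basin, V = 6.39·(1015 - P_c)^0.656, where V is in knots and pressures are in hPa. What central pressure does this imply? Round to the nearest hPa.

976 hPa

ΔP = (V / 6.39)^(1/0.656) = (71/6.39)^1.524.
71/6.39 = 11.111; 11.111^1.524 ≈ 39.28 hPa.
P_c = 1015 − 39.28 = 975.72 ≈ 976 hPa.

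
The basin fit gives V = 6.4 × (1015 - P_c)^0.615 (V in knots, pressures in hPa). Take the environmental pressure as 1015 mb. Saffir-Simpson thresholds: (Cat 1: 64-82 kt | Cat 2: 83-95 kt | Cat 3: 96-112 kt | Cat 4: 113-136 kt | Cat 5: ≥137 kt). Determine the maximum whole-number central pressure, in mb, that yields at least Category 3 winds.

933 mb

Category 3 begins at V = 96 kt.
Required ΔP = (96/6.4)^(1/0.615) = 15.000^1.626 ≈ 81.72 mb.
P_c ≤ 1015 − 81.72 = 933.28, so the highest integer P_c is 933 mb.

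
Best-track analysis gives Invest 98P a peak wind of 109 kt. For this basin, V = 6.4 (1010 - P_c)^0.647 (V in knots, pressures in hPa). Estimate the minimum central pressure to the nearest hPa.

930 hPa

ΔP = (V / 6.4)^(1/0.647) = (109/6.4)^1.546.
109/6.4 = 17.031; 17.031^1.546 ≈ 79.98 hPa.
P_c = 1010 − 79.98 = 930.02 ≈ 930 hPa.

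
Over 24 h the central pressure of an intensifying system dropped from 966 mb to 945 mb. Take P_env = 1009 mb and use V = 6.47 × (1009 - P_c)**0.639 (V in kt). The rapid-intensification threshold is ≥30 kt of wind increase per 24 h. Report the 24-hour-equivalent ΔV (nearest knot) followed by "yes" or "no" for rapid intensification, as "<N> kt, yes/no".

V₁: ΔP = 43, V ≈ 6.47 × 43^0.639 ≈ 71.56 kt.
V₂: ΔP = 64, V ≈ 6.47 × 64^0.639 ≈ 92.27 kt.
ΔV over 24 h = 20.71 kt → 24 h equivalent = 20.71 × 24/24 ≈ 20.71 kt.
21 kt < 30 kt ⇒ not rapid intensification.

21 kt, no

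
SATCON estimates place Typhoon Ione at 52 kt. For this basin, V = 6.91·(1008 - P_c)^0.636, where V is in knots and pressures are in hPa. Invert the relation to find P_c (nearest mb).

984 mb

ΔP = (V / 6.91)^(1/0.636) = (52/6.91)^1.572.
52/6.91 = 7.525; 7.525^1.572 ≈ 23.89 mb.
P_c = 1008 − 23.89 = 984.11 ≈ 984 mb.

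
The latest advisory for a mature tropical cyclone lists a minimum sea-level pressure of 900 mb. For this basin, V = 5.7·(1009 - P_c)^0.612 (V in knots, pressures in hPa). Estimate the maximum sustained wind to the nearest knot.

ΔP = 1009 − 900 = 109 mb.
109^0.612 ≈ 17.657.
V ≈ 5.7 × 17.657 ≈ 100.6 kt.

101 kt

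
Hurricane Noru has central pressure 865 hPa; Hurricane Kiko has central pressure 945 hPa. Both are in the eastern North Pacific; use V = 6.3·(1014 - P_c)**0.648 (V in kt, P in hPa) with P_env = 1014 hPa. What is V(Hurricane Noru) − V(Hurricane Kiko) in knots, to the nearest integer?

Hurricane Noru: ΔP = 149; V ≈ 6.3 × 149^0.648 ≈ 161.27 kt.
Hurricane Kiko: ΔP = 69; V ≈ 6.3 × 69^0.648 ≈ 97.93 kt.
Difference ≈ 161.27 − 97.93 = 63.34 → 63 kt.

63 kt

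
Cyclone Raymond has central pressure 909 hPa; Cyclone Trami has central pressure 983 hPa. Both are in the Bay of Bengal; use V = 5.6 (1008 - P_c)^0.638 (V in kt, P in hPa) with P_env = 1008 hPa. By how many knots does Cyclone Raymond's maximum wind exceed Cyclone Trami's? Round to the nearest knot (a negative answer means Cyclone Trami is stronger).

Cyclone Raymond: ΔP = 99; V ≈ 5.6 × 99^0.638 ≈ 105.05 kt.
Cyclone Trami: ΔP = 25; V ≈ 5.6 × 25^0.638 ≈ 43.66 kt.
Difference ≈ 105.05 − 43.66 = 61.39 → 61 kt.

61 kt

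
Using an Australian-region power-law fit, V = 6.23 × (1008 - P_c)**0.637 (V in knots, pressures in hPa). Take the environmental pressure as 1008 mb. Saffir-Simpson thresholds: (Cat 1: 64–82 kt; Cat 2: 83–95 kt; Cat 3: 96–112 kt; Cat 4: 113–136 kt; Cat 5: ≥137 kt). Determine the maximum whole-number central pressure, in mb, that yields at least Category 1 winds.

Category 1 begins at V = 64 kt.
Required ΔP = (64/6.23)^(1/0.637) = 10.273^1.570 ≈ 38.74 mb.
P_c ≤ 1008 − 38.74 = 969.26, so the highest integer P_c is 969 mb.

969 mb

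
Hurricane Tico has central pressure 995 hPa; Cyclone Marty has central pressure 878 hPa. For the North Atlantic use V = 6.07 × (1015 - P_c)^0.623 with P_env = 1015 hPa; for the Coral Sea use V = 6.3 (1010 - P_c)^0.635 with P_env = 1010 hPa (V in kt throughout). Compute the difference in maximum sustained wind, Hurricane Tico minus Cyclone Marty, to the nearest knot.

-101 kt

Hurricane Tico: ΔP = 20; V ≈ 6.07 × 20^0.623 ≈ 39.24 kt.
Cyclone Marty: ΔP = 132; V ≈ 6.3 × 132^0.635 ≈ 139.93 kt.
Difference ≈ 39.24 − 139.93 = -100.69 → -101 kt.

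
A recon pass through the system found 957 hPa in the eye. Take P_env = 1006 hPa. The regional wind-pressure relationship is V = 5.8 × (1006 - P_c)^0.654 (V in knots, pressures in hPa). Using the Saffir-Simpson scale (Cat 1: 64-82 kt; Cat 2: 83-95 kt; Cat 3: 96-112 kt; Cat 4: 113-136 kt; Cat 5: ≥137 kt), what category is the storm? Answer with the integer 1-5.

1

ΔP = 1006 − 957 = 49 hPa.
V ≈ 5.8 × 49^0.654 = 5.8 × 12.75 ≈ 74 kt.
74 kt falls in the Category 1 band.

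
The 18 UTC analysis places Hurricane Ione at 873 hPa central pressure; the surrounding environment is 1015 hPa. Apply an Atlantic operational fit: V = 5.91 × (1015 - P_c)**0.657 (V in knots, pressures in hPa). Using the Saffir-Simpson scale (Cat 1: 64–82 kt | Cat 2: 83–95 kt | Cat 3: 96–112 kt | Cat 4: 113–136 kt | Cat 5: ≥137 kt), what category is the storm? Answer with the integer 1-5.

ΔP = 1015 − 873 = 142 hPa.
V ≈ 5.91 × 142^0.657 = 5.91 × 25.94 ≈ 153 kt.
153 kt falls in the Category 5 band.

5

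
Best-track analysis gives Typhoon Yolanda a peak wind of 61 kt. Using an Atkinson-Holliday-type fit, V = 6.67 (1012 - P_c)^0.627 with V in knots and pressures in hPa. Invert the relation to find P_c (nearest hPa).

ΔP = (V / 6.67)^(1/0.627) = (61/6.67)^1.595.
61/6.67 = 9.145; 9.145^1.595 ≈ 34.12 hPa.
P_c = 1012 − 34.12 = 977.88 ≈ 978 hPa.

978 hPa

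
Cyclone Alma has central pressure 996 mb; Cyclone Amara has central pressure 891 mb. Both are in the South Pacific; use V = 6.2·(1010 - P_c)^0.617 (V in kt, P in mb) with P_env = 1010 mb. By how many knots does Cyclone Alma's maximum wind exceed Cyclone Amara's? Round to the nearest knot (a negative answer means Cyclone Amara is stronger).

Cyclone Alma: ΔP = 14; V ≈ 6.2 × 14^0.617 ≈ 31.59 kt.
Cyclone Amara: ΔP = 119; V ≈ 6.2 × 119^0.617 ≈ 118.31 kt.
Difference ≈ 31.59 − 118.31 = -86.72 → -87 kt.

-87 kt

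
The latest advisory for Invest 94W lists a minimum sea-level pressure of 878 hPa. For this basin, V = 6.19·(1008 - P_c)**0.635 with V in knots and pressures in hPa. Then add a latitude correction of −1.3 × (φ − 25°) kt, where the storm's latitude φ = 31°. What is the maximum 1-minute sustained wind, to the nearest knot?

ΔP = 1008 − 878 = 130 hPa.
130^0.635 ≈ 21.997.
V ≈ 6.19 × 21.997 ≈ 136.2 kt.
Latitude correction: −1.3 × (31 − 25) = -7.8 kt.
Corrected V ≈ 128.4 kt → 128 kt.

128 kt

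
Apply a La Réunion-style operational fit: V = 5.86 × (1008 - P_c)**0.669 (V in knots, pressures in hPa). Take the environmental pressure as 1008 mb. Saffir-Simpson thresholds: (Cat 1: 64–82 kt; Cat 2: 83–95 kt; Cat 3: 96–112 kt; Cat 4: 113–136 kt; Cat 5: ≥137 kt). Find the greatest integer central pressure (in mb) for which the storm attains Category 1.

972 mb

Category 1 begins at V = 64 kt.
Required ΔP = (64/5.86)^(1/0.669) = 10.922^1.495 ≈ 35.64 mb.
P_c ≤ 1008 − 35.64 = 972.36, so the highest integer P_c is 972 mb.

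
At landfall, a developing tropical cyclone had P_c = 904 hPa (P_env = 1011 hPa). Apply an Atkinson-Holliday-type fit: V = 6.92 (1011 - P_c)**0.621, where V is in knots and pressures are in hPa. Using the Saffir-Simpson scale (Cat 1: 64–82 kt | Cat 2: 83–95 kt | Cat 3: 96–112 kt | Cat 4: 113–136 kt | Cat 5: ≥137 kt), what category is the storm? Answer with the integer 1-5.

ΔP = 1011 − 904 = 107 hPa.
V ≈ 6.92 × 107^0.621 = 6.92 × 18.21 ≈ 126 kt.
126 kt falls in the Category 4 band.

4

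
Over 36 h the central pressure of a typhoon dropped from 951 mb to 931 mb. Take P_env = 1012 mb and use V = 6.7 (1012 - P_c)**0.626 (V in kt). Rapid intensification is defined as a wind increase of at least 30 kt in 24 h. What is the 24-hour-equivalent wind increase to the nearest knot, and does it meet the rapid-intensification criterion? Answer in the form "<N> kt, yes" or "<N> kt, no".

V₁: ΔP = 61, V ≈ 6.7 × 61^0.626 ≈ 87.84 kt.
V₂: ΔP = 81, V ≈ 6.7 × 81^0.626 ≈ 104.90 kt.
ΔV over 36 h = 17.06 kt → 24 h equivalent = 17.06 × 24/36 ≈ 11.37 kt.
11 kt < 30 kt ⇒ not rapid intensification.

11 kt, no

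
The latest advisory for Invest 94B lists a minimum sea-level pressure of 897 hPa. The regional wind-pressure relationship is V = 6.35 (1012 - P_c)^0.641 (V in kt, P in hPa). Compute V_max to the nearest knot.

133 kt

ΔP = 1012 − 897 = 115 hPa.
115^0.641 ≈ 20.937.
V ≈ 6.35 × 20.937 ≈ 132.9 kt.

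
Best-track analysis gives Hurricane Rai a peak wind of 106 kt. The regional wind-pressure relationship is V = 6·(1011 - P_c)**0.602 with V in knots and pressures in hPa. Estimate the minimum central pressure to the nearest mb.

ΔP = (V / 6)^(1/0.602) = (106/6)^1.661.
106/6 = 17.667; 17.667^1.661 ≈ 117.95 mb.
P_c = 1011 − 117.95 = 893.05 ≈ 893 mb.

893 mb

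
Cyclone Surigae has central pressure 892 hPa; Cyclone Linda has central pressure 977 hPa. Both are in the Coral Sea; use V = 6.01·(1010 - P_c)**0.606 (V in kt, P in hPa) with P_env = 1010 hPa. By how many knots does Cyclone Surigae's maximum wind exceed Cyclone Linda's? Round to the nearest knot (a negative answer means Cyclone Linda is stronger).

58 kt

Cyclone Surigae: ΔP = 118; V ≈ 6.01 × 118^0.606 ≈ 108.25 kt.
Cyclone Linda: ΔP = 33; V ≈ 6.01 × 33^0.606 ≈ 50.01 kt.
Difference ≈ 108.25 − 50.01 = 58.24 → 58 kt.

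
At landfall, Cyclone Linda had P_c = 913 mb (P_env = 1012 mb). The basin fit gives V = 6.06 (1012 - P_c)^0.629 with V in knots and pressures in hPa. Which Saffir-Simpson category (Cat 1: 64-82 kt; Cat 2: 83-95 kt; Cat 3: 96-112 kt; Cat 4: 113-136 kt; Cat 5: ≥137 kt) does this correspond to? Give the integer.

3

ΔP = 1012 − 913 = 99 mb.
V ≈ 6.06 × 99^0.629 = 6.06 × 18.00 ≈ 109 kt.
109 kt falls in the Category 3 band.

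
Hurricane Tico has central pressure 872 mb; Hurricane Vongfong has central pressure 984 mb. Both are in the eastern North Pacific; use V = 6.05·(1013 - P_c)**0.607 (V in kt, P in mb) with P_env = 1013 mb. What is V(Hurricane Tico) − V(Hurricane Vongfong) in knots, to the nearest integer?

Hurricane Tico: ΔP = 141; V ≈ 6.05 × 141^0.607 ≈ 121.99 kt.
Hurricane Vongfong: ΔP = 29; V ≈ 6.05 × 29^0.607 ≈ 46.71 kt.
Difference ≈ 121.99 − 46.71 = 75.28 → 75 kt.

75 kt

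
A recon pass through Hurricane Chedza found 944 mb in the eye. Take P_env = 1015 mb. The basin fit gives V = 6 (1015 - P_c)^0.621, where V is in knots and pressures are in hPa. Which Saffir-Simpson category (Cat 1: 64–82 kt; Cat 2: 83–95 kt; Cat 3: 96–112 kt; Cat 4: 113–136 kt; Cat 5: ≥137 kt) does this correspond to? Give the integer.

ΔP = 1015 − 944 = 71 mb.
V ≈ 6 × 71^0.621 = 6 × 14.11 ≈ 85 kt.
85 kt falls in the Category 2 band.

2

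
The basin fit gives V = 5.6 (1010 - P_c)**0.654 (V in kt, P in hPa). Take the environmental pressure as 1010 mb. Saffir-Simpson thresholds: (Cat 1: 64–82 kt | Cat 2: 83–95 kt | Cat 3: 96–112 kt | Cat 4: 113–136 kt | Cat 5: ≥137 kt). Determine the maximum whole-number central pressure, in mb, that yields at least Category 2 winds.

Category 2 begins at V = 83 kt.
Required ΔP = (83/5.6)^(1/0.654) = 14.821^1.529 ≈ 61.71 mb.
P_c ≤ 1010 − 61.71 = 948.29, so the highest integer P_c is 948 mb.

948 mb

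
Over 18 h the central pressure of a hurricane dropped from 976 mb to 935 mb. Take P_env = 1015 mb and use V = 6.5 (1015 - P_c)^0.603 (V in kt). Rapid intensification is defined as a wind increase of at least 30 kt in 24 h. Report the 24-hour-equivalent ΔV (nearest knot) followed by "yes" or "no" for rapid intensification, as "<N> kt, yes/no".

V₁: ΔP = 39, V ≈ 6.5 × 39^0.603 ≈ 59.20 kt.
V₂: ΔP = 80, V ≈ 6.5 × 80^0.603 ≈ 91.30 kt.
ΔV over 18 h = 32.10 kt → 24 h equivalent = 32.10 × 24/18 ≈ 42.80 kt.
43 kt ≥ 30 kt ⇒ rapid intensification.

43 kt, yes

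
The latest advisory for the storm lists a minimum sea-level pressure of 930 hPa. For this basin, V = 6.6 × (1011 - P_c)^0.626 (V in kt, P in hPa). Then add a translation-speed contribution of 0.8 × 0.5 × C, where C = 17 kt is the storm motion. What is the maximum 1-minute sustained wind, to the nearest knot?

110 kt

ΔP = 1011 − 930 = 81 hPa.
81^0.626 ≈ 15.657.
V ≈ 6.6 × 15.657 ≈ 103.3 kt.
Translation term: 0.8 × 0.5 × 17 = 6.8 kt.
Corrected V ≈ 110.1 kt → 110 kt.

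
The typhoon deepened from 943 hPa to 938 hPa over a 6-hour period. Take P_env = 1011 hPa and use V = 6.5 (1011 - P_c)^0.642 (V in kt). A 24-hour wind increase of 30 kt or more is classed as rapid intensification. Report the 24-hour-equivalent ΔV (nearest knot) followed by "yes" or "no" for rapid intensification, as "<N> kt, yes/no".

V₁: ΔP = 68, V ≈ 6.5 × 68^0.642 ≈ 97.59 kt.
V₂: ΔP = 73, V ≈ 6.5 × 73^0.642 ≈ 102.13 kt.
ΔV over 6 h = 4.54 kt → 24 h equivalent = 4.54 × 24/6 ≈ 18.16 kt.
18 kt < 30 kt ⇒ not rapid intensification.

18 kt, no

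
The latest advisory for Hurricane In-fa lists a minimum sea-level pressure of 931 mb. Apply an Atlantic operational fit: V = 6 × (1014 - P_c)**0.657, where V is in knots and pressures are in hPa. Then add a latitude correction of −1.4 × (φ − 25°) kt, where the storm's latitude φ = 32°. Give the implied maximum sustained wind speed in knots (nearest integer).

ΔP = 1014 − 931 = 83 mb.
83^0.657 ≈ 18.232.
V ≈ 6 × 18.232 ≈ 109.4 kt.
Latitude correction: −1.4 × (32 − 25) = -9.8 kt.
Corrected V ≈ 99.6 kt → 100 kt.

100 kt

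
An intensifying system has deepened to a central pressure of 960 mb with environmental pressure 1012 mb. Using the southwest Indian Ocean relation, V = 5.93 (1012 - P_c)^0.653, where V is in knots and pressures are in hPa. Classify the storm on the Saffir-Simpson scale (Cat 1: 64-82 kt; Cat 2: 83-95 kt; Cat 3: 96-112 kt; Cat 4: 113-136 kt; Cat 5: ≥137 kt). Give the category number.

1

ΔP = 1012 − 960 = 52 mb.
V ≈ 5.93 × 52^0.653 = 5.93 × 13.20 ≈ 78 kt.
78 kt falls in the Category 1 band.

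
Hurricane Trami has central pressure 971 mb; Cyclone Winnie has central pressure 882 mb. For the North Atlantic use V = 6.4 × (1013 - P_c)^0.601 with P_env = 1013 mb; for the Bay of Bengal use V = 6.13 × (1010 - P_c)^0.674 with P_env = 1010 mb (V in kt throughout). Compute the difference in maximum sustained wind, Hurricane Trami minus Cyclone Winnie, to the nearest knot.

Hurricane Trami: ΔP = 42; V ≈ 6.4 × 42^0.601 ≈ 60.50 kt.
Cyclone Winnie: ΔP = 128; V ≈ 6.13 × 128^0.674 ≈ 161.33 kt.
Difference ≈ 60.50 − 161.33 = -100.83 → -101 kt.

-101 kt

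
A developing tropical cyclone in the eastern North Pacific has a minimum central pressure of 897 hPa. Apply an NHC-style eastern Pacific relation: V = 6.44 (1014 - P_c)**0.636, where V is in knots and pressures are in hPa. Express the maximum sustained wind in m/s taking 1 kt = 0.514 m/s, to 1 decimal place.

ΔP = 1014 − 897 = 117 hPa.
V ≈ 6.44 × 117^0.636 = 6.44 × 20.671 ≈ 133.123 kt.
133.123 × 0.514 ≈ 68.43 m/s → 68.4 m/s.

68.4 m/s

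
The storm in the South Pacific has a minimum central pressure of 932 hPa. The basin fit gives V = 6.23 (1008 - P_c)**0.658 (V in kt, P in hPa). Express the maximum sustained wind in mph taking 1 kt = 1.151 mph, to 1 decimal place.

ΔP = 1008 − 932 = 76 hPa.
V ≈ 6.23 × 76^0.658 = 6.23 × 17.281 ≈ 107.662 kt.
107.662 × 1.151 ≈ 123.92 mph → 123.9 mph.

123.9 mph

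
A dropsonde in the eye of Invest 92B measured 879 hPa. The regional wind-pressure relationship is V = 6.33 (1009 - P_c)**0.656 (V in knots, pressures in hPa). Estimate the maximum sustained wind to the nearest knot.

ΔP = 1009 − 879 = 130 hPa.
130^0.656 ≈ 24.364.
V ≈ 6.33 × 24.364 ≈ 154.2 kt.

154 kt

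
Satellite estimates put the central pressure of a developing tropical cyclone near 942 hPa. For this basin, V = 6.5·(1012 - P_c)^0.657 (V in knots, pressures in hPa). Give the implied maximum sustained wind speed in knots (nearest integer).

106 kt

ΔP = 1012 − 942 = 70 hPa.
70^0.657 ≈ 16.302.
V ≈ 6.5 × 16.302 ≈ 106.0 kt.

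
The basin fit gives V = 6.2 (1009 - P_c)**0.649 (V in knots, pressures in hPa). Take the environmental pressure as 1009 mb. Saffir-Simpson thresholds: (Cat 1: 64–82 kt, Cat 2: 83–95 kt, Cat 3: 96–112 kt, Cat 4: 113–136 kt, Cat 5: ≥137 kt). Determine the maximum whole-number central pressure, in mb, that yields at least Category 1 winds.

972 mb

Category 1 begins at V = 64 kt.
Required ΔP = (64/6.2)^(1/0.649) = 10.323^1.541 ≈ 36.48 mb.
P_c ≤ 1009 − 36.48 = 972.52, so the highest integer P_c is 972 mb.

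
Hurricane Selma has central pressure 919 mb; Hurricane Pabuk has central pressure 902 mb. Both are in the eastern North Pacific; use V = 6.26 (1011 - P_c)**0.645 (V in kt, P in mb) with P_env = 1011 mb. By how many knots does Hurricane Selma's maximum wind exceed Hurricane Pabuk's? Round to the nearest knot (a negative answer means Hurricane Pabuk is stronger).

Hurricane Selma: ΔP = 92; V ≈ 6.26 × 92^0.645 ≈ 115.67 kt.
Hurricane Pabuk: ΔP = 109; V ≈ 6.26 × 109^0.645 ≈ 129.04 kt.
Difference ≈ 115.67 − 129.04 = -13.37 → -13 kt.

-13 kt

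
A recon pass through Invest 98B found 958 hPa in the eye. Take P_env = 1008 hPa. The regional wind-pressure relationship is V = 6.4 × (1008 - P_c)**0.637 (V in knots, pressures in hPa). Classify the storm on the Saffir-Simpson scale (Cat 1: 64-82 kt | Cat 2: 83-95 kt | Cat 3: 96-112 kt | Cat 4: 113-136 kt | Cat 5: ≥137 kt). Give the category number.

1

ΔP = 1008 − 958 = 50 hPa.
V ≈ 6.4 × 50^0.637 = 6.4 × 12.08 ≈ 77 kt.
77 kt falls in the Category 1 band.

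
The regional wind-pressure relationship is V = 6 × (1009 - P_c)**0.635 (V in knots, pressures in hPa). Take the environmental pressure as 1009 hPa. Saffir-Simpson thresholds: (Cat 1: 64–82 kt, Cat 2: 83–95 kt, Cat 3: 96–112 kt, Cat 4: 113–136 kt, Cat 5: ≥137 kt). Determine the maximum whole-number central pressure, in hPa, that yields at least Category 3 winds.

Category 3 begins at V = 96 kt.
Required ΔP = (96/6)^(1/0.635) = 16.000^1.575 ≈ 78.75 hPa.
P_c ≤ 1009 − 78.75 = 930.25, so the highest integer P_c is 930 hPa.

930 hPa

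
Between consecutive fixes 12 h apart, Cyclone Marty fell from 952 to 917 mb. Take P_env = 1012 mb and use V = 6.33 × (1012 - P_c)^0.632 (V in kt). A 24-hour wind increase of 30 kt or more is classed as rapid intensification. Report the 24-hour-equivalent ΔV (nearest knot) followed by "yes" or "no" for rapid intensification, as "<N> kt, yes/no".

V₁: ΔP = 60, V ≈ 6.33 × 60^0.632 ≈ 84.18 kt.
V₂: ΔP = 95, V ≈ 6.33 × 95^0.632 ≈ 112.54 kt.
ΔV over 12 h = 28.36 kt → 24 h equivalent = 28.36 × 24/12 ≈ 56.72 kt.
57 kt ≥ 30 kt ⇒ rapid intensification.

57 kt, yes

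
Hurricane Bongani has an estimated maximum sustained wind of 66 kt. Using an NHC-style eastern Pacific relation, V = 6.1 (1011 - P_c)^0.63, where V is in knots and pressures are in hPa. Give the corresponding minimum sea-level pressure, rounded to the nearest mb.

ΔP = (V / 6.1)^(1/0.63) = (66/6.1)^1.587.
66/6.1 = 10.820; 10.820^1.587 ≈ 43.81 mb.
P_c = 1011 − 43.81 = 967.19 ≈ 967 mb.

967 mb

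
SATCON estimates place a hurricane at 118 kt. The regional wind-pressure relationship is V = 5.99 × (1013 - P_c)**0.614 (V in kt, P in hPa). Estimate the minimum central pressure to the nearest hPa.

ΔP = (V / 5.99)^(1/0.614) = (118/5.99)^1.629.
118/5.99 = 19.699; 19.699^1.629 ≈ 128.30 hPa.
P_c = 1013 − 128.30 = 884.70 ≈ 885 hPa.

885 hPa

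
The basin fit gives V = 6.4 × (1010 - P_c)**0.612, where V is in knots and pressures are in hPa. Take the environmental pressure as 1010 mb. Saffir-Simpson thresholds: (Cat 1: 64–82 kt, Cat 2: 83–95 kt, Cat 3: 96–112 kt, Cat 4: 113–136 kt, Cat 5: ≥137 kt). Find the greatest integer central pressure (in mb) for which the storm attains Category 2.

944 mb

Category 2 begins at V = 83 kt.
Required ΔP = (83/6.4)^(1/0.612) = 12.969^1.634 ≈ 65.84 mb.
P_c ≤ 1010 − 65.84 = 944.16, so the highest integer P_c is 944 mb.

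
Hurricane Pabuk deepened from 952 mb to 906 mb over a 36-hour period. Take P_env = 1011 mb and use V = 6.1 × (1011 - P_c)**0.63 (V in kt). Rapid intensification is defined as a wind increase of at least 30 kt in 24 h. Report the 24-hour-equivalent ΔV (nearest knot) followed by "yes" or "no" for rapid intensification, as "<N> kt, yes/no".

23 kt, no

V₁: ΔP = 59, V ≈ 6.1 × 59^0.63 ≈ 79.61 kt.
V₂: ΔP = 105, V ≈ 6.1 × 105^0.63 ≈ 114.47 kt.
ΔV over 36 h = 34.86 kt → 24 h equivalent = 34.86 × 24/36 ≈ 23.24 kt.
23 kt < 30 kt ⇒ not rapid intensification.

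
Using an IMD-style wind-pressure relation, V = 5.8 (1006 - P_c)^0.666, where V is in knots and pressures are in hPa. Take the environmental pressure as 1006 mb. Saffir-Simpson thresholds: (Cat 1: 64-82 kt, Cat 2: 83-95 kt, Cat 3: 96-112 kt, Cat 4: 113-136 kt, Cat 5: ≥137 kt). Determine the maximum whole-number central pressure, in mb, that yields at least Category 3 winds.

Category 3 begins at V = 96 kt.
Required ΔP = (96/5.8)^(1/0.666) = 16.552^1.502 ≈ 67.62 mb.
P_c ≤ 1006 − 67.62 = 938.38, so the highest integer P_c is 938 mb.

938 mb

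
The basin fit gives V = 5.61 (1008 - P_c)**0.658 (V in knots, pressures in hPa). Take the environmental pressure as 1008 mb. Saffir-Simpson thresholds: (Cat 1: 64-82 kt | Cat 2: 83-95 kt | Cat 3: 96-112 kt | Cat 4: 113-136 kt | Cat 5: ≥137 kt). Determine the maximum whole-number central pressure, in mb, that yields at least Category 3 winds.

Category 3 begins at V = 96 kt.
Required ΔP = (96/5.61)^(1/0.658) = 17.112^1.520 ≈ 74.87 mb.
P_c ≤ 1008 − 74.87 = 933.13, so the highest integer P_c is 933 mb.

933 mb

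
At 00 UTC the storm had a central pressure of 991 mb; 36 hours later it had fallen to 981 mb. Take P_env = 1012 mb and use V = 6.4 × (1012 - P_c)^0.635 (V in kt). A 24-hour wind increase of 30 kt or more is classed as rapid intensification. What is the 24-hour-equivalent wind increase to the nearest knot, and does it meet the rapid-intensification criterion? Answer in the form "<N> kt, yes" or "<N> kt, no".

8 kt, no

V₁: ΔP = 21, V ≈ 6.4 × 21^0.635 ≈ 44.24 kt.
V₂: ΔP = 31, V ≈ 6.4 × 31^0.635 ≈ 56.65 kt.
ΔV over 36 h = 12.41 kt → 24 h equivalent = 12.41 × 24/36 ≈ 8.27 kt.
8 kt < 30 kt ⇒ not rapid intensification.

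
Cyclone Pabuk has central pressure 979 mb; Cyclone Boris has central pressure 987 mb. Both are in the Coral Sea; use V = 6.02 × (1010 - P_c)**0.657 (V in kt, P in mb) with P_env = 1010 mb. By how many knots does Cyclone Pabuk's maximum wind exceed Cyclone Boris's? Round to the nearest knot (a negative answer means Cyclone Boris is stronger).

10 kt

Cyclone Pabuk: ΔP = 31; V ≈ 6.02 × 31^0.657 ≈ 57.47 kt.
Cyclone Boris: ΔP = 23; V ≈ 6.02 × 23^0.657 ≈ 47.23 kt.
Difference ≈ 57.47 − 47.23 = 10.24 → 10 kt.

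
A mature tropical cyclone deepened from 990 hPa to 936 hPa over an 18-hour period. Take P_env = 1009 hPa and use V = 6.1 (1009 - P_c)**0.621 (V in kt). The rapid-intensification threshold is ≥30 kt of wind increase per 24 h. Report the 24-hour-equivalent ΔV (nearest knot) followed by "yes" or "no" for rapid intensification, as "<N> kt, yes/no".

V₁: ΔP = 19, V ≈ 6.1 × 19^0.621 ≈ 37.97 kt.
V₂: ΔP = 73, V ≈ 6.1 × 73^0.621 ≈ 87.59 kt.
ΔV over 18 h = 49.62 kt → 24 h equivalent = 49.62 × 24/18 ≈ 66.16 kt.
66 kt ≥ 30 kt ⇒ rapid intensification.

66 kt, yes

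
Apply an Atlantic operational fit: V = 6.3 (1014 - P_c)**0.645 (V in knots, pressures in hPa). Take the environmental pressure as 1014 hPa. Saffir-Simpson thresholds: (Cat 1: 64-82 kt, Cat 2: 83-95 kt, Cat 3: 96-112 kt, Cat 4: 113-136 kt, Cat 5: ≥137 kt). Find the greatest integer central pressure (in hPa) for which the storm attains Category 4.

Category 4 begins at V = 113 kt.
Required ΔP = (113/6.3)^(1/0.645) = 17.937^1.550 ≈ 87.86 hPa.
P_c ≤ 1014 − 87.86 = 926.14, so the highest integer P_c is 926 hPa.

926 hPa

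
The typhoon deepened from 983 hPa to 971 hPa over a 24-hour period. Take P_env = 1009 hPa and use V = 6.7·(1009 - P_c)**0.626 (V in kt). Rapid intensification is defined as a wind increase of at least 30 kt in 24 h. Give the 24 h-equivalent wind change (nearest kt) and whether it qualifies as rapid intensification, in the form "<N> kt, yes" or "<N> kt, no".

14 kt, no

V₁: ΔP = 26, V ≈ 6.7 × 26^0.626 ≈ 51.50 kt.
V₂: ΔP = 38, V ≈ 6.7 × 38^0.626 ≈ 65.32 kt.
ΔV over 24 h = 13.82 kt → 24 h equivalent = 13.82 × 24/24 ≈ 13.82 kt.
14 kt < 30 kt ⇒ not rapid intensification.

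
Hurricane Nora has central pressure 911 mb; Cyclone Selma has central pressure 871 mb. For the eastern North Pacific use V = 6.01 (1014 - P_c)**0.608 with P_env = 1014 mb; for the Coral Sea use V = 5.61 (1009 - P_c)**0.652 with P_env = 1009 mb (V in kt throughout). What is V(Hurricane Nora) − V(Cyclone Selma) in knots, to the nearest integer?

Hurricane Nora: ΔP = 103; V ≈ 6.01 × 103^0.608 ≈ 100.62 kt.
Cyclone Selma: ΔP = 138; V ≈ 5.61 × 138^0.652 ≈ 139.37 kt.
Difference ≈ 100.62 − 139.37 = -38.75 → -39 kt.

-39 kt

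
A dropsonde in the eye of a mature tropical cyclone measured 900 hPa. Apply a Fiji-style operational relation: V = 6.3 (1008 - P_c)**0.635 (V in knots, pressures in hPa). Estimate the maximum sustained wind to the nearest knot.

123 kt

ΔP = 1008 − 900 = 108 hPa.
108^0.635 ≈ 19.553.
V ≈ 6.3 × 19.553 ≈ 123.2 kt.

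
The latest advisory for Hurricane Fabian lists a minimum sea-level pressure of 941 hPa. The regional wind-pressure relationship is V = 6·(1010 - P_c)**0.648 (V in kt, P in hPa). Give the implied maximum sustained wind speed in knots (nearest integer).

93 kt

ΔP = 1010 − 941 = 69 hPa.
69^0.648 ≈ 15.544.
V ≈ 6 × 15.544 ≈ 93.3 kt.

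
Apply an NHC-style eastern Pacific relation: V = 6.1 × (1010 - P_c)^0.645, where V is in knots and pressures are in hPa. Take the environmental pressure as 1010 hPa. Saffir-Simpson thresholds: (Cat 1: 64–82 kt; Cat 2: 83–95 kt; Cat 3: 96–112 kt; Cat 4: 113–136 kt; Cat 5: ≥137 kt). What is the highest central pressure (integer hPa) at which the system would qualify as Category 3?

938 hPa

Category 3 begins at V = 96 kt.
Required ΔP = (96/6.1)^(1/0.645) = 15.738^1.550 ≈ 71.73 hPa.
P_c ≤ 1010 − 71.73 = 938.27, so the highest integer P_c is 938 hPa.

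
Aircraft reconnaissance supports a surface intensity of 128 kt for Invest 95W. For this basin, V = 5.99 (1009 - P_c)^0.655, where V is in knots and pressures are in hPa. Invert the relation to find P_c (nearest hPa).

ΔP = (V / 5.99)^(1/0.655) = (128/5.99)^1.527.
128/5.99 = 21.369; 21.369^1.527 ≈ 107.20 hPa.
P_c = 1009 − 107.20 = 901.80 ≈ 902 hPa.

902 hPa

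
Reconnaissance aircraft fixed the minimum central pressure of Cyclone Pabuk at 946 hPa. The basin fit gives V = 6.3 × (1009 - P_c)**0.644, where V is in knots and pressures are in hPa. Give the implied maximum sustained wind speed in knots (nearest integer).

ΔP = 1009 − 946 = 63 hPa.
63^0.644 ≈ 14.414.
V ≈ 6.3 × 14.414 ≈ 90.8 kt.

91 kt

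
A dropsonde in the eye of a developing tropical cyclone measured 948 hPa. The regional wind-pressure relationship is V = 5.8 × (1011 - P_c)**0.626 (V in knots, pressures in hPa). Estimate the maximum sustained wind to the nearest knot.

78 kt

ΔP = 1011 − 948 = 63 hPa.
63^0.626 ≈ 13.378.
V ≈ 5.8 × 13.378 ≈ 77.6 kt.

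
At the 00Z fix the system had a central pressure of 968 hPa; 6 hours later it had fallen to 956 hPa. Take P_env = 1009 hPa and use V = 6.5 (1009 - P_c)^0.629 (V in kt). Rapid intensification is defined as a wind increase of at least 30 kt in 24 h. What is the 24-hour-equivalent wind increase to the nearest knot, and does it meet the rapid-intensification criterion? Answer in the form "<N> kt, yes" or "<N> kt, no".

V₁: ΔP = 41, V ≈ 6.5 × 41^0.629 ≈ 67.20 kt.
V₂: ΔP = 53, V ≈ 6.5 × 53^0.629 ≈ 78.97 kt.
ΔV over 6 h = 11.77 kt → 24 h equivalent = 11.77 × 24/6 ≈ 47.08 kt.
47 kt ≥ 30 kt ⇒ rapid intensification.

47 kt, yes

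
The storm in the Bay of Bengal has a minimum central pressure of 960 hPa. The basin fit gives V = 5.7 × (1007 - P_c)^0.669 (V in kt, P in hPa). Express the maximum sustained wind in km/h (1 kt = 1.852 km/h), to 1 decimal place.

ΔP = 1007 − 960 = 47 hPa.
V ≈ 5.7 × 47^0.669 = 5.7 × 13.141 ≈ 74.905 kt.
74.905 × 1.852 ≈ 138.72 km/h → 138.7 km/h.

138.7 km/h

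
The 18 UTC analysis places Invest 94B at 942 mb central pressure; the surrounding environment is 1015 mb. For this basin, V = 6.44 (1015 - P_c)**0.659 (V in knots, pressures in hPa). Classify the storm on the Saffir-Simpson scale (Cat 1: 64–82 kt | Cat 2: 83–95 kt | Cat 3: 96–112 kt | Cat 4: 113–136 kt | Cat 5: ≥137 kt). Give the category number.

3

ΔP = 1015 − 942 = 73 mb.
V ≈ 6.44 × 73^0.659 = 6.44 × 16.90 ≈ 109 kt.
109 kt falls in the Category 3 band.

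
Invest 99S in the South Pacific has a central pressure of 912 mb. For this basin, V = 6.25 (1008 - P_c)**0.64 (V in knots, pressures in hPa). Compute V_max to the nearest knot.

ΔP = 1008 − 912 = 96 mb.
96^0.64 ≈ 18.563.
V ≈ 6.25 × 18.563 ≈ 116.0 kt.

116 kt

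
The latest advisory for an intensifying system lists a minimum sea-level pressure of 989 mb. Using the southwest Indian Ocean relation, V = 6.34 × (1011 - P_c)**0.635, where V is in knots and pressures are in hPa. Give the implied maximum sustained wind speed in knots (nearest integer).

ΔP = 1011 − 989 = 22 mb.
22^0.635 ≈ 7.119.
V ≈ 6.34 × 7.119 ≈ 45.1 kt.

45 kt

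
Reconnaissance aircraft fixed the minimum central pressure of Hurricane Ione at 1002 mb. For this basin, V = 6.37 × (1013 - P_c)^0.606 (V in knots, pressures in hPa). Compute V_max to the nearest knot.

ΔP = 1013 − 1002 = 11 mb.
11^0.606 ≈ 4.276.
V ≈ 6.37 × 4.276 ≈ 27.2 kt.

27 kt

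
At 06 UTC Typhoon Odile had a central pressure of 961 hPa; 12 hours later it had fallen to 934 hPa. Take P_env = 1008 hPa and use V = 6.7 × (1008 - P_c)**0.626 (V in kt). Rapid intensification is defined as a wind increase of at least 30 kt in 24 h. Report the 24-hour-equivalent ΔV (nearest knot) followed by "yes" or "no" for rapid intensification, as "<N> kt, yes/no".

49 kt, yes

V₁: ΔP = 47, V ≈ 6.7 × 47^0.626 ≈ 74.61 kt.
V₂: ΔP = 74, V ≈ 6.7 × 74^0.626 ≈ 99.13 kt.
ΔV over 12 h = 24.52 kt → 24 h equivalent = 24.52 × 24/12 ≈ 49.04 kt.
49 kt ≥ 30 kt ⇒ rapid intensification.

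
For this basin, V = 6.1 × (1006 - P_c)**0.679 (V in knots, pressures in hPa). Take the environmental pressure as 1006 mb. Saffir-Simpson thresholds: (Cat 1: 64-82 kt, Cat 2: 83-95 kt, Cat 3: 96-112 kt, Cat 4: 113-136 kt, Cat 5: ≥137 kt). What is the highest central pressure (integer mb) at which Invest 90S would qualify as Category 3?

948 mb

Category 3 begins at V = 96 kt.
Required ΔP = (96/6.1)^(1/0.679) = 15.738^1.473 ≈ 57.92 mb.
P_c ≤ 1006 − 57.92 = 948.08, so the highest integer P_c is 948 mb.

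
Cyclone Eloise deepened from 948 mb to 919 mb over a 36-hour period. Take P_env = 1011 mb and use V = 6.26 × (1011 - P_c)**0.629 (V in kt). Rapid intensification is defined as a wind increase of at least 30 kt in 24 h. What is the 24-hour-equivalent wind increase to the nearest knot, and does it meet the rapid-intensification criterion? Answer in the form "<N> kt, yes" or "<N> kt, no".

V₁: ΔP = 63, V ≈ 6.26 × 63^0.629 ≈ 84.79 kt.
V₂: ΔP = 92, V ≈ 6.26 × 92^0.629 ≈ 107.60 kt.
ΔV over 36 h = 22.81 kt → 24 h equivalent = 22.81 × 24/36 ≈ 15.21 kt.
15 kt < 30 kt ⇒ not rapid intensification.

15 kt, no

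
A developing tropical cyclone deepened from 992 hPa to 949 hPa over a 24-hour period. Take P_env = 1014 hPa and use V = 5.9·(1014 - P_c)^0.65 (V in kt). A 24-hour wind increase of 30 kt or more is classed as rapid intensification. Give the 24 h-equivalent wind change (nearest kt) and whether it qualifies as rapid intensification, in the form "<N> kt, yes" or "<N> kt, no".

V₁: ΔP = 22, V ≈ 5.9 × 22^0.65 ≈ 44.00 kt.
V₂: ΔP = 65, V ≈ 5.9 × 65^0.65 ≈ 88.97 kt.
ΔV over 24 h = 44.97 kt → 24 h equivalent = 44.97 × 24/24 ≈ 44.97 kt.
45 kt ≥ 30 kt ⇒ rapid intensification.

45 kt, yes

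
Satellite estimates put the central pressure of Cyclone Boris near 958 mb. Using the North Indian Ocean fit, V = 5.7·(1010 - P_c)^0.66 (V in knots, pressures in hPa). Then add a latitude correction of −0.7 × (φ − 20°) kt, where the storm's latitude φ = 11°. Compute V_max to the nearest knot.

ΔP = 1010 − 958 = 52 mb.
52^0.66 ≈ 13.569.
V ≈ 5.7 × 13.569 ≈ 77.3 kt.
Latitude correction: −0.7 × (11 − 20) = 6.3 kt.
Corrected V ≈ 83.6 kt → 84 kt.

84 kt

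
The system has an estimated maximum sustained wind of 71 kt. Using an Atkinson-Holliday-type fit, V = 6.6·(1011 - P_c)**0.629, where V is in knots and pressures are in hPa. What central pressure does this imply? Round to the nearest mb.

ΔP = (V / 6.6)^(1/0.629) = (71/6.6)^1.590.
71/6.6 = 10.758; 10.758^1.590 ≈ 43.68 mb.
P_c = 1011 − 43.68 = 967.32 ≈ 967 mb.

967 mb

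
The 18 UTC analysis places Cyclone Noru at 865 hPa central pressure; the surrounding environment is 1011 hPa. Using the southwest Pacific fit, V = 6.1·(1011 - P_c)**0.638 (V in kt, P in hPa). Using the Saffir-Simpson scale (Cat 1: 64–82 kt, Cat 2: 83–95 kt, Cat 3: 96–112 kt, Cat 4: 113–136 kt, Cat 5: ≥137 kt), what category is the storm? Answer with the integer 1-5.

5

ΔP = 1011 − 865 = 146 hPa.
V ≈ 6.1 × 146^0.638 = 6.1 × 24.04 ≈ 147 kt.
147 kt falls in the Category 5 band.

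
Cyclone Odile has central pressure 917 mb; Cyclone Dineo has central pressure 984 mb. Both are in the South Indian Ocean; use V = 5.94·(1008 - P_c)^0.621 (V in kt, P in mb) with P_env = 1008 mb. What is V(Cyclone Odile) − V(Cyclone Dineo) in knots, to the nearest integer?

Cyclone Odile: ΔP = 91; V ≈ 5.94 × 91^0.621 ≈ 97.80 kt.
Cyclone Dineo: ΔP = 24; V ≈ 5.94 × 24^0.621 ≈ 42.75 kt.
Difference ≈ 97.80 − 42.75 = 55.05 → 55 kt.

55 kt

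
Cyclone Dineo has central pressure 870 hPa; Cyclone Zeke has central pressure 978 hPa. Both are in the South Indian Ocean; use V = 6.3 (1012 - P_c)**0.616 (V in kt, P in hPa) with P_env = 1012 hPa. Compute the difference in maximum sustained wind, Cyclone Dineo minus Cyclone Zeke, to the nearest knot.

78 kt

Cyclone Dineo: ΔP = 142; V ≈ 6.3 × 142^0.616 ≈ 133.40 kt.
Cyclone Zeke: ΔP = 34; V ≈ 6.3 × 34^0.616 ≈ 55.30 kt.
Difference ≈ 133.40 − 55.30 = 78.10 → 78 kt.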